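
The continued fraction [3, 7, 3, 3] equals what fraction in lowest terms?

229/73

Fold from the inside: start with 3/1.
  3 + 1/3 = 10/3
  7 + 3/10 = 73/10
  3 + 10/73 = 229/73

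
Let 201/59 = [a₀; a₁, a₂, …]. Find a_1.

201 = 3·59 + 24   →  a_0 = 3
59 = 2·24 + 11   →  a_1 = 2

2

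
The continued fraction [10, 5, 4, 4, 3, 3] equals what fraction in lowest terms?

Fold from the inside: start with 3/1.
  3 + 1/3 = 10/3
  4 + 3/10 = 43/10
  4 + 10/43 = 182/43
  5 + 43/182 = 953/182
  10 + 182/953 = 9712/953

9712/953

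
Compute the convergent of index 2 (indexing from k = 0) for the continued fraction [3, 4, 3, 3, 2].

Using pₖ = aₖpₖ₋₁ + pₖ₋₂, qₖ = aₖqₖ₋₁ + qₖ₋₂ (with p₋₁=1, p₋₂=0, q₋₁=0, q₋₂=1):
  k=0: a=3, p=3, q=1
  k=1: a=4, p=13, q=4
  k=2: a=3, p=42, q=13

42/13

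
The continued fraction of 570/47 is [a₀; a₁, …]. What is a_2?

1

570 = 12·47 + 6   →  a_0 = 12
47 = 7·6 + 5   →  a_1 = 7
6 = 1·5 + 1   →  a_2 = 1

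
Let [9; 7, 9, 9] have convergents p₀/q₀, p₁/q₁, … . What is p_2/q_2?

585/64

Using pₖ = aₖpₖ₋₁ + pₖ₋₂, qₖ = aₖqₖ₋₁ + qₖ₋₂ (with p₋₁=1, p₋₂=0, q₋₁=0, q₋₂=1):
  k=0: a=9, p=9, q=1
  k=1: a=7, p=64, q=7
  k=2: a=9, p=585, q=64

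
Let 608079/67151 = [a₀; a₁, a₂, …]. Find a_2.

19

608079 = 9·67151 + 3720   →  a_0 = 9
67151 = 18·3720 + 191   →  a_1 = 18
3720 = 19·191 + 91   →  a_2 = 19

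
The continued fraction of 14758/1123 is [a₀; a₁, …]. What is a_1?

7

14758 = 13·1123 + 159   →  a_0 = 13
1123 = 7·159 + 10   →  a_1 = 7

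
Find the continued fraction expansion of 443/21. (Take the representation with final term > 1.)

443 = 21*21 + 2
21 = 10*2 + 1
2 = 2*1 + 0  (stop)
So 443/21 = [21; 10, 2].

[21; 10, 2]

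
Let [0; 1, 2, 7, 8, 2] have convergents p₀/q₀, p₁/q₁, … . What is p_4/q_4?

122/179

Using pₖ = aₖpₖ₋₁ + pₖ₋₂, qₖ = aₖqₖ₋₁ + qₖ₋₂ (with p₋₁=1, p₋₂=0, q₋₁=0, q₋₂=1):
  k=0: a=0, p=0, q=1
  k=1: a=1, p=1, q=1
  k=2: a=2, p=2, q=3
  k=3: a=7, p=15, q=22
  k=4: a=8, p=122, q=179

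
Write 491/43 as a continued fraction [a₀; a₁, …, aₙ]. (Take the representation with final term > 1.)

[11; 2, 2, 1, 1, 3]

491 = 11×43 + 18
43 = 2×18 + 7
18 = 2×7 + 4
7 = 1×4 + 3
4 = 1×3 + 1
3 = 3×1 + 0  (stop)
So 491/43 = [11; 2, 2, 1, 1, 3].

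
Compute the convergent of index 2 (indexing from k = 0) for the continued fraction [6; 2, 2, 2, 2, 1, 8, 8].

Using pₖ = aₖpₖ₋₁ + pₖ₋₂, qₖ = aₖqₖ₋₁ + qₖ₋₂ (with p₋₁=1, p₋₂=0, q₋₁=0, q₋₂=1):
  k=0: a=6, p=6, q=1
  k=1: a=2, p=13, q=2
  k=2: a=2, p=32, q=5

32/5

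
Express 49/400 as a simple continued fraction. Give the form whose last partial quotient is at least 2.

[0; 8, 6, 8]

49 = 0·400 + 49
400 = 8·49 + 8
49 = 6·8 + 1
8 = 8·1 + 0  (stop)
So 49/400 = [0; 8, 6, 8].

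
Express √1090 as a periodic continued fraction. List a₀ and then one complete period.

a₀ = ⌊√1090⌋ = 33.
With m₀=0, d₀=1 and mₖ₊₁ = dₖaₖ − mₖ, dₖ₊₁ = (n − mₖ₊₁²)/dₖ, aₖ₊₁ = ⌊(a₀+mₖ₊₁)/dₖ₊₁⌋:
  k=1: m=33, d=1, a=66
d=1 and a=2a₀=66 at k=1, so the next step gives (m, d) = (33, 1) again — its k=1 value — and the period has length 1.

[33; 66]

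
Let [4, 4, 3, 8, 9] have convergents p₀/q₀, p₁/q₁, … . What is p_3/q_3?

457/108

Using pₖ = aₖpₖ₋₁ + pₖ₋₂, qₖ = aₖqₖ₋₁ + qₖ₋₂ (with p₋₁=1, p₋₂=0, q₋₁=0, q₋₂=1):
  k=0: a=4, p=4, q=1
  k=1: a=4, p=17, q=4
  k=2: a=3, p=55, q=13
  k=3: a=8, p=457, q=108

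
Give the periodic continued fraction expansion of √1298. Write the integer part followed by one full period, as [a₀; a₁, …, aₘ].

[36; 36, 72]

a₀ = ⌊√1298⌋ = 36.
With m₀=0, d₀=1 and mₖ₊₁ = dₖaₖ − mₖ, dₖ₊₁ = (n − mₖ₊₁²)/dₖ, aₖ₊₁ = ⌊(a₀+mₖ₊₁)/dₖ₊₁⌋:
  k=1: m=36, d=2, a=36
  k=2: m=36, d=1, a=72
d=1 and a=2a₀=72 at k=2, so the next step gives (m, d) = (36, 2) again — its k=1 value — and the period has length 2.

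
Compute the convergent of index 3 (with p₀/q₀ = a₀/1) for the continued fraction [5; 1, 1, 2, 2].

28/5

Using pₖ = aₖpₖ₋₁ + pₖ₋₂, qₖ = aₖqₖ₋₁ + qₖ₋₂ (with p₋₁=1, p₋₂=0, q₋₁=0, q₋₂=1):
  k=0: a=5, p=5, q=1
  k=1: a=1, p=6, q=1
  k=2: a=1, p=11, q=2
  k=3: a=2, p=28, q=5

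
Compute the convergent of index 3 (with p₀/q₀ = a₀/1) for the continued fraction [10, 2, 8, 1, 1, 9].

199/19

Using pₖ = aₖpₖ₋₁ + pₖ₋₂, qₖ = aₖqₖ₋₁ + qₖ₋₂ (with p₋₁=1, p₋₂=0, q₋₁=0, q₋₂=1):
  k=0: a=10, p=10, q=1
  k=1: a=2, p=21, q=2
  k=2: a=8, p=178, q=17
  k=3: a=1, p=199, q=19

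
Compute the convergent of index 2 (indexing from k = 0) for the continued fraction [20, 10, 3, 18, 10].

623/31

Using pₖ = aₖpₖ₋₁ + pₖ₋₂, qₖ = aₖqₖ₋₁ + qₖ₋₂ (with p₋₁=1, p₋₂=0, q₋₁=0, q₋₂=1):
  k=0: a=20, p=20, q=1
  k=1: a=10, p=201, q=10
  k=2: a=3, p=623, q=31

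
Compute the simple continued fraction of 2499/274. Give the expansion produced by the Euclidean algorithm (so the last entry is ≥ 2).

2499 = 9*274 + 33
274 = 8*33 + 10
33 = 3*10 + 3
10 = 3*3 + 1
3 = 3*1 + 0  (stop)
So 2499/274 = [9; 8, 3, 3, 3].

[9; 8, 3, 3, 3]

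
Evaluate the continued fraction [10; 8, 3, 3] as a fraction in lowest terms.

Using pₖ = aₖpₖ₋₁ + pₖ₋₂ and qₖ = aₖqₖ₋₁ + qₖ₋₂:
  k=0: a=10, p=10, q=1
  k=1: a=8, p=81, q=8
  k=2: a=3, p=253, q=25
  k=3: a=3, p=840, q=83

840/83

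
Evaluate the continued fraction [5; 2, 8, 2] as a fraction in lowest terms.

197/36

Using pₖ = aₖpₖ₋₁ + pₖ₋₂ and qₖ = aₖqₖ₋₁ + qₖ₋₂:
  k=0: a=5, p=5, q=1
  k=1: a=2, p=11, q=2
  k=2: a=8, p=93, q=17
  k=3: a=2, p=197, q=36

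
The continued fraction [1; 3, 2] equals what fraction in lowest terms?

Using pₖ = aₖpₖ₋₁ + pₖ₋₂ and qₖ = aₖqₖ₋₁ + qₖ₋₂:
  k=0: a=1, p=1, q=1
  k=1: a=3, p=4, q=3
  k=2: a=2, p=9, q=7

9/7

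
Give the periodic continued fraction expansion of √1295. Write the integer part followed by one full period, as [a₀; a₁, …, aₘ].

[35; 1, 70]

a₀ = ⌊√1295⌋ = 35.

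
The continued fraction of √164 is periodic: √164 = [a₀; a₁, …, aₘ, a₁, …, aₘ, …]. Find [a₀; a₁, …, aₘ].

[12; 1, 4, 6, 4, 1, 24]

a₀ = ⌊√164⌋ = 12.
With m₀=0, d₀=1 and mₖ₊₁ = dₖaₖ − mₖ, dₖ₊₁ = (n − mₖ₊₁²)/dₖ, aₖ₊₁ = ⌊(a₀+mₖ₊₁)/dₖ₊₁⌋:
  k=1: m=12, d=20, a=1
  k=2: m=8, d=5, a=4
  k=3: m=12, d=4, a=6
  k=4: m=12, d=5, a=4
  k=5: m=8, d=20, a=1
  k=6: m=12, d=1, a=24
d=1 and a=2a₀=24 at k=6, so the next step gives (m, d) = (12, 20) again — its k=1 value — and the period has length 6.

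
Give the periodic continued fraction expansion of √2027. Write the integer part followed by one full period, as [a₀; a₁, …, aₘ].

[45; 45, 90]

a₀ = ⌊√2027⌋ = 45.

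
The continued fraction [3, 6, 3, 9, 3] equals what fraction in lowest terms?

Fold from the inside: start with 3/1.
  9 + 1/3 = 28/3
  3 + 3/28 = 87/28
  6 + 28/87 = 550/87
  3 + 87/550 = 1737/550

1737/550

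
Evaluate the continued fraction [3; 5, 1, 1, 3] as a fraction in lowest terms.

Using pₖ = aₖpₖ₋₁ + pₖ₋₂ and qₖ = aₖqₖ₋₁ + qₖ₋₂:
  k=0: a=3, p=3, q=1
  k=1: a=5, p=16, q=5
  k=2: a=1, p=19, q=6
  k=3: a=1, p=35, q=11
  k=4: a=3, p=124, q=39

124/39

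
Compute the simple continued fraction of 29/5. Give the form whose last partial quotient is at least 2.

[5; 1, 4]

29 = 5·5 + 4
5 = 1·4 + 1
4 = 4·1 + 0  (stop)
So 29/5 = [5; 1, 4].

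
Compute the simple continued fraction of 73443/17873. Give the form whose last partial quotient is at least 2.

73443 = 4·17873 + 1951
17873 = 9·1951 + 314
1951 = 6·314 + 67
314 = 4·67 + 46
67 = 1·46 + 21
46 = 2·21 + 4
21 = 5·4 + 1
4 = 4·1 + 0  (stop)
So 73443/17873 = [4; 9, 6, 4, 1, 2, 5, 4].

[4; 9, 6, 4, 1, 2, 5, 4]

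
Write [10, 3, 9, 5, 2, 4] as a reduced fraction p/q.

Fold from the inside: start with 4/1.
  2 + 1/4 = 9/4
  5 + 4/9 = 49/9
  9 + 9/49 = 450/49
  3 + 49/450 = 1399/450
  10 + 450/1399 = 14440/1399

14440/1399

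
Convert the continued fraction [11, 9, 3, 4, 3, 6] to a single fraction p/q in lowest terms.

Fold from the inside: start with 6/1.
  3 + 1/6 = 19/6
  4 + 6/19 = 82/19
  3 + 19/82 = 265/82
  9 + 82/265 = 2467/265
  11 + 265/2467 = 27402/2467

27402/2467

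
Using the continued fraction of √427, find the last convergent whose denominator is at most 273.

√427 = [20; 1, 1, 1, 40, …] (period length 4).
Convergents:
  p_0/q_0 = 20/1
  p_1/q_1 = 21/1
  p_2/q_2 = 41/2
  p_3/q_3 = 62/3
  p_4/q_4 = 2521/122
  p_5/q_5 = 2583/125
  p_6/q_6 = 5104/247
  p_7/q_7 = 7687/372
q_6 = 247 ≤ 273 < 372 = q_7, so the answer is 5104/247.

5104/247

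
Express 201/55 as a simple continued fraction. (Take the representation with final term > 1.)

201 = 3*55 + 36
55 = 1*36 + 19
36 = 1*19 + 17
19 = 1*17 + 2
17 = 8*2 + 1
2 = 2*1 + 0  (stop)
So 201/55 = [3; 1, 1, 1, 8, 2].

[3; 1, 1, 1, 8, 2]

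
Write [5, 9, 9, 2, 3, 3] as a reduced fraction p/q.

10097/1976

Fold from the inside: start with 3/1.
  3 + 1/3 = 10/3
  2 + 3/10 = 23/10
  9 + 10/23 = 217/23
  9 + 23/217 = 1976/217
  5 + 217/1976 = 10097/1976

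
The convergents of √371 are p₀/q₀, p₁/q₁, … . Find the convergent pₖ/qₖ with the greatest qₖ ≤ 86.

√371 = [19; 3, 1, 4, 1, 3, 38, …] (period length 6).
Convergents:
  p_0/q_0 = 19/1
  p_1/q_1 = 58/3
  p_2/q_2 = 77/4
  p_3/q_3 = 366/19
  p_4/q_4 = 443/23
  p_5/q_5 = 1695/88
q_4 = 23 ≤ 86 < 88 = q_5, so the answer is 443/23.

443/23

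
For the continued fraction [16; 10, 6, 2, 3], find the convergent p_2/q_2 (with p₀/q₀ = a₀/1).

Using pₖ = aₖpₖ₋₁ + pₖ₋₂, qₖ = aₖqₖ₋₁ + qₖ₋₂ (with p₋₁=1, p₋₂=0, q₋₁=0, q₋₂=1):
  k=0: a=16, p=16, q=1
  k=1: a=10, p=161, q=10
  k=2: a=6, p=982, q=61

982/61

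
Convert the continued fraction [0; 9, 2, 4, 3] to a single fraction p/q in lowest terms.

Fold from the inside: start with 3/1.
  4 + 1/3 = 13/3
  2 + 3/13 = 29/13
  9 + 13/29 = 274/29
  0 + 29/274 = 29/274

29/274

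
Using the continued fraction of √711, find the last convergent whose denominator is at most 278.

4293/161

√711 = [26; 1, 1, 1, 52, …] (period length 4).
Convergents:
  p_0/q_0 = 26/1
  p_1/q_1 = 27/1
  p_2/q_2 = 53/2
  p_3/q_3 = 80/3
  p_4/q_4 = 4213/158
  p_5/q_5 = 4293/161
  p_6/q_6 = 8506/319
q_5 = 161 ≤ 278 < 319 = q_6, so the answer is 4293/161.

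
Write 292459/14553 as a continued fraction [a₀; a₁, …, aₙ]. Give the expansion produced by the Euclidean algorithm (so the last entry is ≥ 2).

[20; 10, 2, 2, 16, 17]

292459 = 20·14553 + 1399
14553 = 10·1399 + 563
1399 = 2·563 + 273
563 = 2·273 + 17
273 = 16·17 + 1
17 = 17·1 + 0  (stop)
So 292459/14553 = [20; 10, 2, 2, 16, 17].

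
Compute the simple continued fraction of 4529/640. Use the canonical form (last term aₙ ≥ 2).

[7; 13, 16, 3]

4529 = 7·640 + 49
640 = 13·49 + 3
49 = 16·3 + 1
3 = 3·1 + 0  (stop)
So 4529/640 = [7; 13, 16, 3].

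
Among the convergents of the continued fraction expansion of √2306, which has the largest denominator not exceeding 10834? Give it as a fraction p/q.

221328/4609

√2306 = [48; 48, 96, …] (period length 2).
Convergents:
  p_0/q_0 = 48/1
  p_1/q_1 = 2305/48
  p_2/q_2 = 221328/4609
  p_3/q_3 = 10626049/221280
q_2 = 4609 ≤ 10834 < 221280 = q_3, so the answer is 221328/4609.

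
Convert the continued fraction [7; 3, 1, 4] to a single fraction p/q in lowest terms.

138/19

Fold from the inside: start with 4/1.
  1 + 1/4 = 5/4
  3 + 4/5 = 19/5
  7 + 5/19 = 138/19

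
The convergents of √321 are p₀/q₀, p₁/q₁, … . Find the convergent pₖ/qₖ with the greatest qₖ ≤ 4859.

84727/4729

√321 = [17; 1, 10, 1, 34, …] (period length 4).
Convergents:
  p_0/q_0 = 17/1
  p_1/q_1 = 18/1
  p_2/q_2 = 197/11
  p_3/q_3 = 215/12
  p_4/q_4 = 7507/419
  p_5/q_5 = 7722/431
  p_6/q_6 = 84727/4729
  p_7/q_7 = 92449/5160
q_6 = 4729 ≤ 4859 < 5160 = q_7, so the answer is 84727/4729.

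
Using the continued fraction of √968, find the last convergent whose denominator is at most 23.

√968 = [31; 8, 1, 6, 1, 8, 62, …] (period length 6).
Convergents:
  p_0/q_0 = 31/1
  p_1/q_1 = 249/8
  p_2/q_2 = 280/9
  p_3/q_3 = 1929/62
q_2 = 9 ≤ 23 < 62 = q_3, so the answer is 280/9.

280/9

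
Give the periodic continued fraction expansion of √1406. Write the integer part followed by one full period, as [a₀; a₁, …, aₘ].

a₀ = ⌊√1406⌋ = 37.
With m₀=0, d₀=1 and mₖ₊₁ = dₖaₖ − mₖ, dₖ₊₁ = (n − mₖ₊₁²)/dₖ, aₖ₊₁ = ⌊(a₀+mₖ₊₁)/dₖ₊₁⌋:
  k=1: m=37, d=37, a=2
  k=2: m=37, d=1, a=74
d=1 and a=2a₀=74 at k=2, so the next step gives (m, d) = (37, 37) again — its k=1 value — and the period has length 2.

[37; 2, 74]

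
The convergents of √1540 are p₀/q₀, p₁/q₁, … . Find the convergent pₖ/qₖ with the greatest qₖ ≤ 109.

√1540 = [39; 4, 8, 2, 8, 4, 78, …] (period length 6).
Convergents:
  p_0/q_0 = 39/1
  p_1/q_1 = 157/4
  p_2/q_2 = 1295/33
  p_3/q_3 = 2747/70
  p_4/q_4 = 23271/593
q_3 = 70 ≤ 109 < 593 = q_4, so the answer is 2747/70.

2747/70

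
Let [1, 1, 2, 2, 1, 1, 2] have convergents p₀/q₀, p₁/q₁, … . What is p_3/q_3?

12/7

Using pₖ = aₖpₖ₋₁ + pₖ₋₂, qₖ = aₖqₖ₋₁ + qₖ₋₂ (with p₋₁=1, p₋₂=0, q₋₁=0, q₋₂=1):
  k=0: a=1, p=1, q=1
  k=1: a=1, p=2, q=1
  k=2: a=2, p=5, q=3
  k=3: a=2, p=12, q=7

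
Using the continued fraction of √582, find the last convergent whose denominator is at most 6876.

√582 = [24; 8, 48, …] (period length 2).
Convergents:
  p_0/q_0 = 24/1
  p_1/q_1 = 193/8
  p_2/q_2 = 9288/385
  p_3/q_3 = 74497/3088
  p_4/q_4 = 3585144/148609
q_3 = 3088 ≤ 6876 < 148609 = q_4, so the answer is 74497/3088.

74497/3088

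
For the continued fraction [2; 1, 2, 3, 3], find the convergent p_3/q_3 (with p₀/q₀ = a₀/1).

27/10

Using pₖ = aₖpₖ₋₁ + pₖ₋₂, qₖ = aₖqₖ₋₁ + qₖ₋₂ (with p₋₁=1, p₋₂=0, q₋₁=0, q₋₂=1):
  k=0: a=2, p=2, q=1
  k=1: a=1, p=3, q=1
  k=2: a=2, p=8, q=3
  k=3: a=3, p=27, q=10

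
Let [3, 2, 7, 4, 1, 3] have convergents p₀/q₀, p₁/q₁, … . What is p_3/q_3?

215/62

Using pₖ = aₖpₖ₋₁ + pₖ₋₂, qₖ = aₖqₖ₋₁ + qₖ₋₂ (with p₋₁=1, p₋₂=0, q₋₁=0, q₋₂=1):
  k=0: a=3, p=3, q=1
  k=1: a=2, p=7, q=2
  k=2: a=7, p=52, q=15
  k=3: a=4, p=215, q=62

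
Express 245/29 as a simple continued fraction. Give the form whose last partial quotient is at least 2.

[8; 2, 4, 3]

245 = 8×29 + 13
29 = 2×13 + 3
13 = 4×3 + 1
3 = 3×1 + 0  (stop)
So 245/29 = [8; 2, 4, 3].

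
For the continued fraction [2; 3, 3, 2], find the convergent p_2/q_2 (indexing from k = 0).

23/10

Using pₖ = aₖpₖ₋₁ + pₖ₋₂, qₖ = aₖqₖ₋₁ + qₖ₋₂ (with p₋₁=1, p₋₂=0, q₋₁=0, q₋₂=1):
  k=0: a=2, p=2, q=1
  k=1: a=3, p=7, q=3
  k=2: a=3, p=23, q=10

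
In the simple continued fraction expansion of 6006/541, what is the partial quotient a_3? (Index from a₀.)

6006 = 11·541 + 55   →  a_0 = 11
541 = 9·55 + 46   →  a_1 = 9
55 = 1·46 + 9   →  a_2 = 1
46 = 5·9 + 1   →  a_3 = 5

5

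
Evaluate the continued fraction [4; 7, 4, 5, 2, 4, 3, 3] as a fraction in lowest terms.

Fold from the inside: start with 3/1.
  3 + 1/3 = 10/3
  4 + 3/10 = 43/10
  2 + 10/43 = 96/43
  5 + 43/96 = 523/96
  4 + 96/523 = 2188/523
  7 + 523/2188 = 15839/2188
  4 + 2188/15839 = 65544/15839

65544/15839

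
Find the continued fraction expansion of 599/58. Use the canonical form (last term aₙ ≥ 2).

599 = 10×58 + 19
58 = 3×19 + 1
19 = 19×1 + 0  (stop)
So 599/58 = [10; 3, 19].

[10; 3, 19]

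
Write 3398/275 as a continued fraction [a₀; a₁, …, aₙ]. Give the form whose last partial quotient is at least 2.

[12; 2, 1, 4, 6, 3]

3398 = 12·275 + 98
275 = 2·98 + 79
98 = 1·79 + 19
79 = 4·19 + 3
19 = 6·3 + 1
3 = 3·1 + 0  (stop)
So 3398/275 = [12; 2, 1, 4, 6, 3].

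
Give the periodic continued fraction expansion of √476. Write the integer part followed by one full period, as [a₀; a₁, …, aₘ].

a₀ = ⌊√476⌋ = 21.
With m₀=0, d₀=1 and mₖ₊₁ = dₖaₖ − mₖ, dₖ₊₁ = (n − mₖ₊₁²)/dₖ, aₖ₊₁ = ⌊(a₀+mₖ₊₁)/dₖ₊₁⌋:
  k=1: m=21, d=35, a=1
  k=2: m=14, d=8, a=4
  k=3: m=18, d=19, a=2
  k=4: m=20, d=4, a=10
  k=5: m=20, d=19, a=2
  k=6: m=18, d=8, a=4
  k=7: m=14, d=35, a=1
  k=8: m=21, d=1, a=42
d=1 and a=2a₀=42 at k=8, so the next step gives (m, d) = (21, 35) again — its k=1 value — and the period has length 8.

[21; 1, 4, 2, 10, 2, 4, 1, 42]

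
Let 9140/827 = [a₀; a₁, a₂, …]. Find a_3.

3

9140 = 11·827 + 43   →  a_0 = 11
827 = 19·43 + 10   →  a_1 = 19
43 = 4·10 + 3   →  a_2 = 4
10 = 3·3 + 1   →  a_3 = 3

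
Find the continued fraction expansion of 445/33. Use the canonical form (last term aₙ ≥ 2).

[13; 2, 16]

445 = 13*33 + 16
33 = 2*16 + 1
16 = 16*1 + 0  (stop)
So 445/33 = [13; 2, 16].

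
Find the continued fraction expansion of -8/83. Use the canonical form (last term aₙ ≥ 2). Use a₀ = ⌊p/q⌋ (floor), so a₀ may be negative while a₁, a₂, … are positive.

[-1; 1, 9, 2, 1, 2]

-8 = -1×83 + 75
83 = 1×75 + 8
75 = 9×8 + 3
8 = 2×3 + 2
3 = 1×2 + 1
2 = 2×1 + 0  (stop)
So -8/83 = [-1; 1, 9, 2, 1, 2].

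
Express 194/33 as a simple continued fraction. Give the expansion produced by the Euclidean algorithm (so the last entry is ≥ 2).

194 = 5*33 + 29
33 = 1*29 + 4
29 = 7*4 + 1
4 = 4*1 + 0  (stop)
So 194/33 = [5; 1, 7, 4].

[5; 1, 7, 4]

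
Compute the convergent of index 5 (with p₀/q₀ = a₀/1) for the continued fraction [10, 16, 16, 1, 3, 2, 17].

Using pₖ = aₖpₖ₋₁ + pₖ₋₂, qₖ = aₖqₖ₋₁ + qₖ₋₂ (with p₋₁=1, p₋₂=0, q₋₁=0, q₋₂=1):
  k=0: a=10, p=10, q=1
  k=1: a=16, p=161, q=16
  k=2: a=16, p=2586, q=257
  k=3: a=1, p=2747, q=273
  k=4: a=3, p=10827, q=1076
  k=5: a=2, p=24401, q=2425

24401/2425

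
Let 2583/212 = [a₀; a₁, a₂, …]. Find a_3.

2583 = 12·212 + 39   →  a_0 = 12
212 = 5·39 + 17   →  a_1 = 5
39 = 2·17 + 5   →  a_2 = 2
17 = 3·5 + 2   →  a_3 = 3

3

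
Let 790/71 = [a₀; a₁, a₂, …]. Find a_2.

1

790 = 11·71 + 9   →  a_0 = 11
71 = 7·9 + 8   →  a_1 = 7
9 = 1·8 + 1   →  a_2 = 1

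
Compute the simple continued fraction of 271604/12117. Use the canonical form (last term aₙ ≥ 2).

271604 = 22*12117 + 5030
12117 = 2*5030 + 2057
5030 = 2*2057 + 916
2057 = 2*916 + 225
916 = 4*225 + 16
225 = 14*16 + 1
16 = 16*1 + 0  (stop)
So 271604/12117 = [22; 2, 2, 2, 4, 14, 16].

[22; 2, 2, 2, 4, 14, 16]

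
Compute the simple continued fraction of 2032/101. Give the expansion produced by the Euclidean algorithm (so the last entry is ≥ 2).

[20; 8, 2, 2, 2]

2032 = 20×101 + 12
101 = 8×12 + 5
12 = 2×5 + 2
5 = 2×2 + 1
2 = 2×1 + 0  (stop)
So 2032/101 = [20; 8, 2, 2, 2].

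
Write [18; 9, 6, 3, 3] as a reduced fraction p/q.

10449/577

Fold from the inside: start with 3/1.
  3 + 1/3 = 10/3
  6 + 3/10 = 63/10
  9 + 10/63 = 577/63
  18 + 63/577 = 10449/577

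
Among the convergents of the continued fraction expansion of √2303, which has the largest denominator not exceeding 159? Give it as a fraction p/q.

√2303 = [47; 1, 94, …] (period length 2).
Convergents:
  p_0/q_0 = 47/1
  p_1/q_1 = 48/1
  p_2/q_2 = 4559/95
  p_3/q_3 = 4607/96
  p_4/q_4 = 437617/9119
q_3 = 96 ≤ 159 < 9119 = q_4, so the answer is 4607/96.

4607/96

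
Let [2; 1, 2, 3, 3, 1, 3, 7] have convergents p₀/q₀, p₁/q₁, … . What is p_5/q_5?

116/43

Using pₖ = aₖpₖ₋₁ + pₖ₋₂, qₖ = aₖqₖ₋₁ + qₖ₋₂ (with p₋₁=1, p₋₂=0, q₋₁=0, q₋₂=1):
  k=0: a=2, p=2, q=1
  k=1: a=1, p=3, q=1
  k=2: a=2, p=8, q=3
  k=3: a=3, p=27, q=10
  k=4: a=3, p=89, q=33
  k=5: a=1, p=116, q=43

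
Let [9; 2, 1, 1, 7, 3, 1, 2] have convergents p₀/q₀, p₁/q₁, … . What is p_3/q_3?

47/5

Using pₖ = aₖpₖ₋₁ + pₖ₋₂, qₖ = aₖqₖ₋₁ + qₖ₋₂ (with p₋₁=1, p₋₂=0, q₋₁=0, q₋₂=1):
  k=0: a=9, p=9, q=1
  k=1: a=2, p=19, q=2
  k=2: a=1, p=28, q=3
  k=3: a=1, p=47, q=5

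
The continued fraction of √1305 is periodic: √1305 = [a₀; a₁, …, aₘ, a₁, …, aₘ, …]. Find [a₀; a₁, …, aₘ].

[36; 8, 72]

a₀ = ⌊√1305⌋ = 36.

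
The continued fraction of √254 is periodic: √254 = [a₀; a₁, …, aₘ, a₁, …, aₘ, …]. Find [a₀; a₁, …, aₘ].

a₀ = ⌊√254⌋ = 15.

[15; 1, 14, 1, 30]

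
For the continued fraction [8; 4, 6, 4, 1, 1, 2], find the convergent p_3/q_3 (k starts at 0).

857/104

Using pₖ = aₖpₖ₋₁ + pₖ₋₂, qₖ = aₖqₖ₋₁ + qₖ₋₂ (with p₋₁=1, p₋₂=0, q₋₁=0, q₋₂=1):
  k=0: a=8, p=8, q=1
  k=1: a=4, p=33, q=4
  k=2: a=6, p=206, q=25
  k=3: a=4, p=857, q=104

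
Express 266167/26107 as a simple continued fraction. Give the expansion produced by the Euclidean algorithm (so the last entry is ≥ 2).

[10; 5, 8, 5, 7, 8, 2]

266167 = 10×26107 + 5097
26107 = 5×5097 + 622
5097 = 8×622 + 121
622 = 5×121 + 17
121 = 7×17 + 2
17 = 8×2 + 1
2 = 2×1 + 0  (stop)
So 266167/26107 = [10; 5, 8, 5, 7, 8, 2].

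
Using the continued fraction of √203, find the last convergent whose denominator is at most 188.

1610/113

√203 = [14; 4, 28, …] (period length 2).
Convergents:
  p_0/q_0 = 14/1
  p_1/q_1 = 57/4
  p_2/q_2 = 1610/113
  p_3/q_3 = 6497/456
q_2 = 113 ≤ 188 < 456 = q_3, so the answer is 1610/113.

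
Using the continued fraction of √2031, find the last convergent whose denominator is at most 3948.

√2031 = [45; 15, 90, …] (period length 2).
Convergents:
  p_0/q_0 = 45/1
  p_1/q_1 = 676/15
  p_2/q_2 = 60885/1351
  p_3/q_3 = 913951/20280
q_2 = 1351 ≤ 3948 < 20280 = q_3, so the answer is 60885/1351.

60885/1351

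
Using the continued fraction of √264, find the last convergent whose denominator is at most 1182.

√264 = [16; 4, 32, …] (period length 2).
Convergents:
  p_0/q_0 = 16/1
  p_1/q_1 = 65/4
  p_2/q_2 = 2096/129
  p_3/q_3 = 8449/520
  p_4/q_4 = 272464/16769
q_3 = 520 ≤ 1182 < 16769 = q_4, so the answer is 8449/520.

8449/520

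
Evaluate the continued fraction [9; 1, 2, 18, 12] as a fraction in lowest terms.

6413/663

Fold from the inside: start with 12/1.
  18 + 1/12 = 217/12
  2 + 12/217 = 446/217
  1 + 217/446 = 663/446
  9 + 446/663 = 6413/663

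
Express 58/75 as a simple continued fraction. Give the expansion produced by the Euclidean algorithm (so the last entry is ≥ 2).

58 = 0*75 + 58
75 = 1*58 + 17
58 = 3*17 + 7
17 = 2*7 + 3
7 = 2*3 + 1
3 = 3*1 + 0  (stop)
So 58/75 = [0; 1, 3, 2, 2, 3].

[0; 1, 3, 2, 2, 3]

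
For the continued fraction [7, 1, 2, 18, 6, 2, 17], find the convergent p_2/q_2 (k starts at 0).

23/3

Using pₖ = aₖpₖ₋₁ + pₖ₋₂, qₖ = aₖqₖ₋₁ + qₖ₋₂ (with p₋₁=1, p₋₂=0, q₋₁=0, q₋₂=1):
  k=0: a=7, p=7, q=1
  k=1: a=1, p=8, q=1
  k=2: a=2, p=23, q=3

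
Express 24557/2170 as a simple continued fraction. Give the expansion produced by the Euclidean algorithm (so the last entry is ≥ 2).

[11; 3, 6, 3, 3, 3, 3]

24557 = 11·2170 + 687
2170 = 3·687 + 109
687 = 6·109 + 33
109 = 3·33 + 10
33 = 3·10 + 3
10 = 3·3 + 1
3 = 3·1 + 0  (stop)
So 24557/2170 = [11; 3, 6, 3, 3, 3, 3].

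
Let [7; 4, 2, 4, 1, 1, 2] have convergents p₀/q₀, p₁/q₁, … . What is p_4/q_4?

Using pₖ = aₖpₖ₋₁ + pₖ₋₂, qₖ = aₖqₖ₋₁ + qₖ₋₂ (with p₋₁=1, p₋₂=0, q₋₁=0, q₋₂=1):
  k=0: a=7, p=7, q=1
  k=1: a=4, p=29, q=4
  k=2: a=2, p=65, q=9
  k=3: a=4, p=289, q=40
  k=4: a=1, p=354, q=49

354/49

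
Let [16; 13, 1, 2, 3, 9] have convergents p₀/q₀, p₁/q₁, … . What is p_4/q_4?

Using pₖ = aₖpₖ₋₁ + pₖ₋₂, qₖ = aₖqₖ₋₁ + qₖ₋₂ (with p₋₁=1, p₋₂=0, q₋₁=0, q₋₂=1):
  k=0: a=16, p=16, q=1
  k=1: a=13, p=209, q=13
  k=2: a=1, p=225, q=14
  k=3: a=2, p=659, q=41
  k=4: a=3, p=2202, q=137

2202/137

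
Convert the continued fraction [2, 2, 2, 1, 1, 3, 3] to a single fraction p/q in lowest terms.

341/141

Using pₖ = aₖpₖ₋₁ + pₖ₋₂ and qₖ = aₖqₖ₋₁ + qₖ₋₂:
  k=0: a=2, p=2, q=1
  k=1: a=2, p=5, q=2
  k=2: a=2, p=12, q=5
  k=3: a=1, p=17, q=7
  k=4: a=1, p=29, q=12
  k=5: a=3, p=104, q=43
  k=6: a=3, p=341, q=141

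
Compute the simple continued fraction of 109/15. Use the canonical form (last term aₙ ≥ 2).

109 = 7×15 + 4
15 = 3×4 + 3
4 = 1×3 + 1
3 = 3×1 + 0  (stop)
So 109/15 = [7; 3, 1, 3].

[7; 3, 1, 3]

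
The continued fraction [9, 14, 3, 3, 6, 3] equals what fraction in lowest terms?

Fold from the inside: start with 3/1.
  6 + 1/3 = 19/3
  3 + 3/19 = 60/19
  3 + 19/60 = 199/60
  14 + 60/199 = 2846/199
  9 + 199/2846 = 25813/2846

25813/2846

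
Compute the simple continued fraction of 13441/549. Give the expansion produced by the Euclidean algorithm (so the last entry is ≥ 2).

13441 = 24*549 + 265
549 = 2*265 + 19
265 = 13*19 + 18
19 = 1*18 + 1
18 = 18*1 + 0  (stop)
So 13441/549 = [24; 2, 13, 1, 18].

[24; 2, 13, 1, 18]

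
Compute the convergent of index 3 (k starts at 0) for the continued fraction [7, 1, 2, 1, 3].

Using pₖ = aₖpₖ₋₁ + pₖ₋₂, qₖ = aₖqₖ₋₁ + qₖ₋₂ (with p₋₁=1, p₋₂=0, q₋₁=0, q₋₂=1):
  k=0: a=7, p=7, q=1
  k=1: a=1, p=8, q=1
  k=2: a=2, p=23, q=3
  k=3: a=1, p=31, q=4

31/4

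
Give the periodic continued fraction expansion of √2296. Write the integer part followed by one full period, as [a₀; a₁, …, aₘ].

[47; 1, 10, 1, 94]

a₀ = ⌊√2296⌋ = 47.
With m₀=0, d₀=1 and mₖ₊₁ = dₖaₖ − mₖ, dₖ₊₁ = (n − mₖ₊₁²)/dₖ, aₖ₊₁ = ⌊(a₀+mₖ₊₁)/dₖ₊₁⌋:
  k=1: m=47, d=87, a=1
  k=2: m=40, d=8, a=10
  k=3: m=40, d=87, a=1
  k=4: m=47, d=1, a=94
d=1 and a=2a₀=94 at k=4, so the next step gives (m, d) = (47, 87) again — its k=1 value — and the period has length 4.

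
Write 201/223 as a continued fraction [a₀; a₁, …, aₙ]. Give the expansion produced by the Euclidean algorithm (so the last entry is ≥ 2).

201 = 0·223 + 201
223 = 1·201 + 22
201 = 9·22 + 3
22 = 7·3 + 1
3 = 3·1 + 0  (stop)
So 201/223 = [0; 1, 9, 7, 3].

[0; 1, 9, 7, 3]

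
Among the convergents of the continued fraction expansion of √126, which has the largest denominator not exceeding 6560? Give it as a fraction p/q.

40365/3596

√126 = [11; 4, 2, 4, 22, …] (period length 4).
Convergents:
  p_0/q_0 = 11/1
  p_1/q_1 = 45/4
  p_2/q_2 = 101/9
  p_3/q_3 = 449/40
  p_4/q_4 = 9979/889
  p_5/q_5 = 40365/3596
  p_6/q_6 = 90709/8081
q_5 = 3596 ≤ 6560 < 8081 = q_6, so the answer is 40365/3596.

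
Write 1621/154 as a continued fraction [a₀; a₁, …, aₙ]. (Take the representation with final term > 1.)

[10; 1, 1, 9, 8]

1621 = 10·154 + 81
154 = 1·81 + 73
81 = 1·73 + 8
73 = 9·8 + 1
8 = 8·1 + 0  (stop)
So 1621/154 = [10; 1, 1, 9, 8].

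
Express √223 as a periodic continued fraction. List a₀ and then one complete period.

a₀ = ⌊√223⌋ = 14.
With m₀=0, d₀=1 and mₖ₊₁ = dₖaₖ − mₖ, dₖ₊₁ = (n − mₖ₊₁²)/dₖ, aₖ₊₁ = ⌊(a₀+mₖ₊₁)/dₖ₊₁⌋:
  k=1: m=14, d=27, a=1
  k=2: m=13, d=2, a=13
  k=3: m=13, d=27, a=1
  k=4: m=14, d=1, a=28
d=1 and a=2a₀=28 at k=4, so the next step gives (m, d) = (14, 27) again — its k=1 value — and the period has length 4.

[14; 1, 13, 1, 28]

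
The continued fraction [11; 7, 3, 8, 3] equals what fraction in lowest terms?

Using pₖ = aₖpₖ₋₁ + pₖ₋₂ and qₖ = aₖqₖ₋₁ + qₖ₋₂:
  k=0: a=11, p=11, q=1
  k=1: a=7, p=78, q=7
  k=2: a=3, p=245, q=22
  k=3: a=8, p=2038, q=183
  k=4: a=3, p=6359, q=571

6359/571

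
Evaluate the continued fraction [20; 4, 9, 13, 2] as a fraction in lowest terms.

Fold from the inside: start with 2/1.
  13 + 1/2 = 27/2
  9 + 2/27 = 245/27
  4 + 27/245 = 1007/245
  20 + 245/1007 = 20385/1007

20385/1007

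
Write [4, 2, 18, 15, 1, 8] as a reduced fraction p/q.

Using pₖ = aₖpₖ₋₁ + pₖ₋₂ and qₖ = aₖqₖ₋₁ + qₖ₋₂:
  k=0: a=4, p=4, q=1
  k=1: a=2, p=9, q=2
  k=2: a=18, p=166, q=37
  k=3: a=15, p=2499, q=557
  k=4: a=1, p=2665, q=594
  k=5: a=8, p=23819, q=5309

23819/5309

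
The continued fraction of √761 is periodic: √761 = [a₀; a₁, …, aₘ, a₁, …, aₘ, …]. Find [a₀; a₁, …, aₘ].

[27; 1, 1, 2, 2, 1, 1, 54]

a₀ = ⌊√761⌋ = 27.
With m₀=0, d₀=1 and mₖ₊₁ = dₖaₖ − mₖ, dₖ₊₁ = (n − mₖ₊₁²)/dₖ, aₖ₊₁ = ⌊(a₀+mₖ₊₁)/dₖ₊₁⌋:
  k=1: m=27, d=32, a=1
  k=2: m=5, d=23, a=1
  k=3: m=18, d=19, a=2
  k=4: m=20, d=19, a=2
  k=5: m=18, d=23, a=1
  k=6: m=5, d=32, a=1
  k=7: m=27, d=1, a=54
d=1 and a=2a₀=54 at k=7, so the next step gives (m, d) = (27, 32) again — its k=1 value — and the period has length 7.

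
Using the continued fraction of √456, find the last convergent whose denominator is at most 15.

√456 = [21; 2, 1, 4, 1, 2, 42, …] (period length 6).
Convergents:
  p_0/q_0 = 21/1
  p_1/q_1 = 43/2
  p_2/q_2 = 64/3
  p_3/q_3 = 299/14
  p_4/q_4 = 363/17
q_3 = 14 ≤ 15 < 17 = q_4, so the answer is 299/14.

299/14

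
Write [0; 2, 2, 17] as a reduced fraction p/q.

35/87

Using pₖ = aₖpₖ₋₁ + pₖ₋₂ and qₖ = aₖqₖ₋₁ + qₖ₋₂:
  k=0: a=0, p=0, q=1
  k=1: a=2, p=1, q=2
  k=2: a=2, p=2, q=5
  k=3: a=17, p=35, q=87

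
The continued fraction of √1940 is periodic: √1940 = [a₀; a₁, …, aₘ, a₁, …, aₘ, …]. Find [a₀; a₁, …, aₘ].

[44; 22, 88]

a₀ = ⌊√1940⌋ = 44.
With m₀=0, d₀=1 and mₖ₊₁ = dₖaₖ − mₖ, dₖ₊₁ = (n − mₖ₊₁²)/dₖ, aₖ₊₁ = ⌊(a₀+mₖ₊₁)/dₖ₊₁⌋:
  k=1: m=44, d=4, a=22
  k=2: m=44, d=1, a=88
d=1 and a=2a₀=88 at k=2, so the next step gives (m, d) = (44, 4) again — its k=1 value — and the period has length 2.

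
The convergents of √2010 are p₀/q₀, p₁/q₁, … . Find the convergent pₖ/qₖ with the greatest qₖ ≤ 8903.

144721/3228

√2010 = [44; 1, 4, 1, 88, …] (period length 4).
Convergents:
  p_0/q_0 = 44/1
  p_1/q_1 = 45/1
  p_2/q_2 = 224/5
  p_3/q_3 = 269/6
  p_4/q_4 = 23896/533
  p_5/q_5 = 24165/539
  p_6/q_6 = 120556/2689
  p_7/q_7 = 144721/3228
  p_8/q_8 = 12856004/286753
q_7 = 3228 ≤ 8903 < 286753 = q_8, so the answer is 144721/3228.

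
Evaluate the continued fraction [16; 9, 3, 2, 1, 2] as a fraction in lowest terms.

Using pₖ = aₖpₖ₋₁ + pₖ₋₂ and qₖ = aₖqₖ₋₁ + qₖ₋₂:
  k=0: a=16, p=16, q=1
  k=1: a=9, p=145, q=9
  k=2: a=3, p=451, q=28
  k=3: a=2, p=1047, q=65
  k=4: a=1, p=1498, q=93
  k=5: a=2, p=4043, q=251

4043/251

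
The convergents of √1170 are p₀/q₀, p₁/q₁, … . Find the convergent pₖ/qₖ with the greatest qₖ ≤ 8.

171/5

√1170 = [34; 4, 1, 6, 1, 4, 68, …] (period length 6).
Convergents:
  p_0/q_0 = 34/1
  p_1/q_1 = 137/4
  p_2/q_2 = 171/5
  p_3/q_3 = 1163/34
q_2 = 5 ≤ 8 < 34 = q_3, so the answer is 171/5.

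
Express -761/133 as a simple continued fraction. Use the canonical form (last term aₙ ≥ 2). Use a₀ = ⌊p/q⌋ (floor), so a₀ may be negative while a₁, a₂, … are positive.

-761 = -6·133 + 37
133 = 3·37 + 22
37 = 1·22 + 15
22 = 1·15 + 7
15 = 2·7 + 1
7 = 7·1 + 0  (stop)
So -761/133 = [-6; 3, 1, 1, 2, 7].

[-6; 3, 1, 1, 2, 7]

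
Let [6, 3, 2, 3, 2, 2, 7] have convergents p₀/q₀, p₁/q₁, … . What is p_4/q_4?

346/55

Using pₖ = aₖpₖ₋₁ + pₖ₋₂, qₖ = aₖqₖ₋₁ + qₖ₋₂ (with p₋₁=1, p₋₂=0, q₋₁=0, q₋₂=1):
  k=0: a=6, p=6, q=1
  k=1: a=3, p=19, q=3
  k=2: a=2, p=44, q=7
  k=3: a=3, p=151, q=24
  k=4: a=2, p=346, q=55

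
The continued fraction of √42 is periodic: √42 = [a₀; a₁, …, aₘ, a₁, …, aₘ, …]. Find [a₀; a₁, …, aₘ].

a₀ = ⌊√42⌋ = 6.

[6; 2, 12]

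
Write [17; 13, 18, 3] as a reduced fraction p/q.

Using pₖ = aₖpₖ₋₁ + pₖ₋₂ and qₖ = aₖqₖ₋₁ + qₖ₋₂:
  k=0: a=17, p=17, q=1
  k=1: a=13, p=222, q=13
  k=2: a=18, p=4013, q=235
  k=3: a=3, p=12261, q=718

12261/718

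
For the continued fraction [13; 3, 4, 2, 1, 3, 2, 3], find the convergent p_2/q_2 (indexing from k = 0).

173/13

Using pₖ = aₖpₖ₋₁ + pₖ₋₂, qₖ = aₖqₖ₋₁ + qₖ₋₂ (with p₋₁=1, p₋₂=0, q₋₁=0, q₋₂=1):
  k=0: a=13, p=13, q=1
  k=1: a=3, p=40, q=3
  k=2: a=4, p=173, q=13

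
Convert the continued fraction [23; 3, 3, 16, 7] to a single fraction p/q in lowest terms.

26819/1151

Using pₖ = aₖpₖ₋₁ + pₖ₋₂ and qₖ = aₖqₖ₋₁ + qₖ₋₂:
  k=0: a=23, p=23, q=1
  k=1: a=3, p=70, q=3
  k=2: a=3, p=233, q=10
  k=3: a=16, p=3798, q=163
  k=4: a=7, p=26819, q=1151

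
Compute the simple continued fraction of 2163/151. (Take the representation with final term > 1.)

2163 = 14*151 + 49
151 = 3*49 + 4
49 = 12*4 + 1
4 = 4*1 + 0  (stop)
So 2163/151 = [14; 3, 12, 4].

[14; 3, 12, 4]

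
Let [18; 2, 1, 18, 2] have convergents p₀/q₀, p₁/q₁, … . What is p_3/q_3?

Using pₖ = aₖpₖ₋₁ + pₖ₋₂, qₖ = aₖqₖ₋₁ + qₖ₋₂ (with p₋₁=1, p₋₂=0, q₋₁=0, q₋₂=1):
  k=0: a=18, p=18, q=1
  k=1: a=2, p=37, q=2
  k=2: a=1, p=55, q=3
  k=3: a=18, p=1027, q=56

1027/56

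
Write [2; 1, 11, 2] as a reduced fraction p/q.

73/25

Using pₖ = aₖpₖ₋₁ + pₖ₋₂ and qₖ = aₖqₖ₋₁ + qₖ₋₂:
  k=0: a=2, p=2, q=1
  k=1: a=1, p=3, q=1
  k=2: a=11, p=35, q=12
  k=3: a=2, p=73, q=25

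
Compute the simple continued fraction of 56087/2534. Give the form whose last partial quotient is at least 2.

56087 = 22·2534 + 339
2534 = 7·339 + 161
339 = 2·161 + 17
161 = 9·17 + 8
17 = 2·8 + 1
8 = 8·1 + 0  (stop)
So 56087/2534 = [22; 7, 2, 9, 2, 8].

[22; 7, 2, 9, 2, 8]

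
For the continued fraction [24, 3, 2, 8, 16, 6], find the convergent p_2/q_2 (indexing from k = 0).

Using pₖ = aₖpₖ₋₁ + pₖ₋₂, qₖ = aₖqₖ₋₁ + qₖ₋₂ (with p₋₁=1, p₋₂=0, q₋₁=0, q₋₂=1):
  k=0: a=24, p=24, q=1
  k=1: a=3, p=73, q=3
  k=2: a=2, p=170, q=7

170/7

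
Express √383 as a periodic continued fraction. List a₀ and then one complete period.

[19; 1, 1, 3, 19, 3, 1, 1, 38]

a₀ = ⌊√383⌋ = 19.
With m₀=0, d₀=1 and mₖ₊₁ = dₖaₖ − mₖ, dₖ₊₁ = (n − mₖ₊₁²)/dₖ, aₖ₊₁ = ⌊(a₀+mₖ₊₁)/dₖ₊₁⌋:
  k=1: m=19, d=22, a=1
  k=2: m=3, d=17, a=1
  k=3: m=14, d=11, a=3
  k=4: m=19, d=2, a=19
  k=5: m=19, d=11, a=3
  k=6: m=14, d=17, a=1
  k=7: m=3, d=22, a=1
  k=8: m=19, d=1, a=38
d=1 and a=2a₀=38 at k=8, so the next step gives (m, d) = (19, 22) again — its k=1 value — and the period has length 8.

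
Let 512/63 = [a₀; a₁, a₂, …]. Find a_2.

1

512 = 8·63 + 8   →  a_0 = 8
63 = 7·8 + 7   →  a_1 = 7
8 = 1·7 + 1   →  a_2 = 1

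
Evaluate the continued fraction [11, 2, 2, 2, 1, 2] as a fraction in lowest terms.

Fold from the inside: start with 2/1.
  1 + 1/2 = 3/2
  2 + 2/3 = 8/3
  2 + 3/8 = 19/8
  2 + 8/19 = 46/19
  11 + 19/46 = 525/46

525/46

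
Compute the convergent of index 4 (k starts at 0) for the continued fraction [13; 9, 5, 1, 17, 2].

Using pₖ = aₖpₖ₋₁ + pₖ₋₂, qₖ = aₖqₖ₋₁ + qₖ₋₂ (with p₋₁=1, p₋₂=0, q₋₁=0, q₋₂=1):
  k=0: a=13, p=13, q=1
  k=1: a=9, p=118, q=9
  k=2: a=5, p=603, q=46
  k=3: a=1, p=721, q=55
  k=4: a=17, p=12860, q=981

12860/981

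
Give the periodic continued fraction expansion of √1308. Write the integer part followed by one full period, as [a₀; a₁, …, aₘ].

[36; 6, 72]

a₀ = ⌊√1308⌋ = 36.
With m₀=0, d₀=1 and mₖ₊₁ = dₖaₖ − mₖ, dₖ₊₁ = (n − mₖ₊₁²)/dₖ, aₖ₊₁ = ⌊(a₀+mₖ₊₁)/dₖ₊₁⌋:
  k=1: m=36, d=12, a=6
  k=2: m=36, d=1, a=72
d=1 and a=2a₀=72 at k=2, so the next step gives (m, d) = (36, 12) again — its k=1 value — and the period has length 2.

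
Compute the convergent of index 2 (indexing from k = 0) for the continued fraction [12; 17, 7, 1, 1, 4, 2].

Using pₖ = aₖpₖ₋₁ + pₖ₋₂, qₖ = aₖqₖ₋₁ + qₖ₋₂ (with p₋₁=1, p₋₂=0, q₋₁=0, q₋₂=1):
  k=0: a=12, p=12, q=1
  k=1: a=17, p=205, q=17
  k=2: a=7, p=1447, q=120

1447/120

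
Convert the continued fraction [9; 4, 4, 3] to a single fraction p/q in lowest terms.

508/55

Using pₖ = aₖpₖ₋₁ + pₖ₋₂ and qₖ = aₖqₖ₋₁ + qₖ₋₂:
  k=0: a=9, p=9, q=1
  k=1: a=4, p=37, q=4
  k=2: a=4, p=157, q=17
  k=3: a=3, p=508, q=55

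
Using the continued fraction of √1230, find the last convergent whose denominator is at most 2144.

√1230 = [35; 14, 70, …] (period length 2).
Convergents:
  p_0/q_0 = 35/1
  p_1/q_1 = 491/14
  p_2/q_2 = 34405/981
  p_3/q_3 = 482161/13748
q_2 = 981 ≤ 2144 < 13748 = q_3, so the answer is 34405/981.

34405/981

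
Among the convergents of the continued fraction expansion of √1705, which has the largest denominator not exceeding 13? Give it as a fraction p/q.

289/7

√1705 = [41; 3, 2, 3, 82, …] (period length 4).
Convergents:
  p_0/q_0 = 41/1
  p_1/q_1 = 124/3
  p_2/q_2 = 289/7
  p_3/q_3 = 991/24
q_2 = 7 ≤ 13 < 24 = q_3, so the answer is 289/7.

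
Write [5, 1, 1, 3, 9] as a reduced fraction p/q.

362/65

Fold from the inside: start with 9/1.
  3 + 1/9 = 28/9
  1 + 9/28 = 37/28
  1 + 28/37 = 65/37
  5 + 37/65 = 362/65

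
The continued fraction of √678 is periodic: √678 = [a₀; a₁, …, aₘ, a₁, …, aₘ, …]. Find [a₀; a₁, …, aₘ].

[26; 26, 52]

a₀ = ⌊√678⌋ = 26.
With m₀=0, d₀=1 and mₖ₊₁ = dₖaₖ − mₖ, dₖ₊₁ = (n − mₖ₊₁²)/dₖ, aₖ₊₁ = ⌊(a₀+mₖ₊₁)/dₖ₊₁⌋:
  k=1: m=26, d=2, a=26
  k=2: m=26, d=1, a=52
d=1 and a=2a₀=52 at k=2, so the next step gives (m, d) = (26, 2) again — its k=1 value — and the period has length 2.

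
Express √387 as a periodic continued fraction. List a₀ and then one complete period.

a₀ = ⌊√387⌋ = 19.

[19; 1, 2, 19, 2, 1, 38]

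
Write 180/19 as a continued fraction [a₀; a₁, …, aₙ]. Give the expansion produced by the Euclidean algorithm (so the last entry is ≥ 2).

[9; 2, 9]

180 = 9×19 + 9
19 = 2×9 + 1
9 = 9×1 + 0  (stop)
So 180/19 = [9; 2, 9].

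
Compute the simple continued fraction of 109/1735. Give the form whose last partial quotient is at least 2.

109 = 0·1735 + 109
1735 = 15·109 + 100
109 = 1·100 + 9
100 = 11·9 + 1
9 = 9·1 + 0  (stop)
So 109/1735 = [0; 15, 1, 11, 9].

[0; 15, 1, 11, 9]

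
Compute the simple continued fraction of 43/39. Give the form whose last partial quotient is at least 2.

43 = 1·39 + 4
39 = 9·4 + 3
4 = 1·3 + 1
3 = 3·1 + 0  (stop)
So 43/39 = [1; 9, 1, 3].

[1; 9, 1, 3]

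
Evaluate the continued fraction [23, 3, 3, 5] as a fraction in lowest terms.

Using pₖ = aₖpₖ₋₁ + pₖ₋₂ and qₖ = aₖqₖ₋₁ + qₖ₋₂:
  k=0: a=23, p=23, q=1
  k=1: a=3, p=70, q=3
  k=2: a=3, p=233, q=10
  k=3: a=5, p=1235, q=53

1235/53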